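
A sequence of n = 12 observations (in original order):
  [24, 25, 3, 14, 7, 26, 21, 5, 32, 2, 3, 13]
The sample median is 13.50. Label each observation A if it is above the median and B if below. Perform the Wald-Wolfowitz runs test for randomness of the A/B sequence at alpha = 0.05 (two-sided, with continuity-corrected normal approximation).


Step 1: Compute median = 13.50; label A = above, B = below.
Labels in order: AABABAABABBB  (n_A = 6, n_B = 6)
Step 2: Count runs R = 8.
Step 3: Under H0 (random ordering), E[R] = 2*n_A*n_B/(n_A+n_B) + 1 = 2*6*6/12 + 1 = 7.0000.
        Var[R] = 2*n_A*n_B*(2*n_A*n_B - n_A - n_B) / ((n_A+n_B)^2 * (n_A+n_B-1)) = 4320/1584 = 2.7273.
        SD[R] = 1.6514.
Step 4: Continuity-corrected z = (R - 0.5 - E[R]) / SD[R] = (8 - 0.5 - 7.0000) / 1.6514 = 0.3028.
Step 5: Two-sided p-value via normal approximation = 2*(1 - Phi(|z|)) = 0.762069.
Step 6: alpha = 0.05. fail to reject H0.

R = 8, z = 0.3028, p = 0.762069, fail to reject H0.


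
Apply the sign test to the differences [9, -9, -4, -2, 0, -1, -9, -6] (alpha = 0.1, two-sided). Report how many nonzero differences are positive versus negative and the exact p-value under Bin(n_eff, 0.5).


Step 1: Discard zero differences. Original n = 8; n_eff = number of nonzero differences = 7.
Nonzero differences (with sign): +9, -9, -4, -2, -1, -9, -6
Step 2: Count signs: positive = 1, negative = 6.
Step 3: Under H0: P(positive) = 0.5, so the number of positives S ~ Bin(7, 0.5).
Step 4: Two-sided exact p-value = sum of Bin(7,0.5) probabilities at or below the observed probability = 0.125000.
Step 5: alpha = 0.1. fail to reject H0.

n_eff = 7, pos = 1, neg = 6, p = 0.125000, fail to reject H0.


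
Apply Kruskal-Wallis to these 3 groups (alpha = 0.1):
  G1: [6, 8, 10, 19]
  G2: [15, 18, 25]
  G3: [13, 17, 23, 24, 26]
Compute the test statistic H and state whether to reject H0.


Step 1: Combine all N = 12 observations and assign midranks.
sorted (value, group, rank): (6,G1,1), (8,G1,2), (10,G1,3), (13,G3,4), (15,G2,5), (17,G3,6), (18,G2,7), (19,G1,8), (23,G3,9), (24,G3,10), (25,G2,11), (26,G3,12)
Step 2: Sum ranks within each group.
R_1 = 14 (n_1 = 4)
R_2 = 23 (n_2 = 3)
R_3 = 41 (n_3 = 5)
Step 3: H = 12/(N(N+1)) * sum(R_i^2/n_i) - 3(N+1)
     = 12/(12*13) * (14^2/4 + 23^2/3 + 41^2/5) - 3*13
     = 0.076923 * 561.533 - 39
     = 4.194872.
Step 4: No ties, so H is used without correction.
Step 5: Under H0, H ~ chi^2(2); p-value = 0.122771.
Step 6: alpha = 0.1. fail to reject H0.

H = 4.1949, df = 2, p = 0.122771, fail to reject H0.


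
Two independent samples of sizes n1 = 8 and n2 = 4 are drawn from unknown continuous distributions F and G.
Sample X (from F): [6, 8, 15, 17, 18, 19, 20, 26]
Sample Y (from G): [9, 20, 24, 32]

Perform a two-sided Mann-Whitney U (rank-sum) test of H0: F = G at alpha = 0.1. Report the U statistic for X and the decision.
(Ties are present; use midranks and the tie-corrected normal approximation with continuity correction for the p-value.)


Step 1: Combine and sort all 12 observations; assign midranks.
sorted (value, group): (6,X), (8,X), (9,Y), (15,X), (17,X), (18,X), (19,X), (20,X), (20,Y), (24,Y), (26,X), (32,Y)
ranks: 6->1, 8->2, 9->3, 15->4, 17->5, 18->6, 19->7, 20->8.5, 20->8.5, 24->10, 26->11, 32->12
Step 2: Rank sum for X: R1 = 1 + 2 + 4 + 5 + 6 + 7 + 8.5 + 11 = 44.5.
Step 3: U_X = R1 - n1(n1+1)/2 = 44.5 - 8*9/2 = 44.5 - 36 = 8.5.
       U_Y = n1*n2 - U_X = 32 - 8.5 = 23.5.
Step 4: Ties are present, so use the tie-corrected normal approximation (with continuity correction) for the p-value.
Step 5: p-value = 0.233663; compare to alpha = 0.1. fail to reject H0.

U_X = 8.5, p = 0.233663, fail to reject H0 at alpha = 0.1.


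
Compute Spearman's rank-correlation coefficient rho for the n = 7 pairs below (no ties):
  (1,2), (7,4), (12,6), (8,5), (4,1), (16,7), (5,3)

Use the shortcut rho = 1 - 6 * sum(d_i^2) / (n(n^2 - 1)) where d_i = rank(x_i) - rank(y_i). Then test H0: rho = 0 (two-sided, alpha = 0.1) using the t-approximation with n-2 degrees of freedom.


Step 1: Rank x and y separately (midranks; no ties here).
rank(x): 1->1, 7->4, 12->6, 8->5, 4->2, 16->7, 5->3
rank(y): 2->2, 4->4, 6->6, 5->5, 1->1, 7->7, 3->3
Step 2: d_i = R_x(i) - R_y(i); compute d_i^2.
  (1-2)^2=1, (4-4)^2=0, (6-6)^2=0, (5-5)^2=0, (2-1)^2=1, (7-7)^2=0, (3-3)^2=0
sum(d^2) = 2.
Step 3: rho = 1 - 6*2 / (7*(7^2 - 1)) = 1 - 12/336 = 0.964286.
Step 4: Under H0, t = rho * sqrt((n-2)/(1-rho^2)) = 8.1408 ~ t(5).
Step 5: Two-sided p-value from the t-distribution with 5 df = 0.000454.
Step 6: alpha = 0.1. reject H0.

rho = 0.9643, p = 0.000454, reject H0 at alpha = 0.1.


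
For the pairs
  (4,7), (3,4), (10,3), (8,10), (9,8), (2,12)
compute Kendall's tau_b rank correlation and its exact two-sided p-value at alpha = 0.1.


Step 1: Enumerate the 15 unordered pairs (i,j) with i<j and classify each by sign(x_j-x_i) * sign(y_j-y_i).
  (1,2):dx=-1,dy=-3->C; (1,3):dx=+6,dy=-4->D; (1,4):dx=+4,dy=+3->C; (1,5):dx=+5,dy=+1->C
  (1,6):dx=-2,dy=+5->D; (2,3):dx=+7,dy=-1->D; (2,4):dx=+5,dy=+6->C; (2,5):dx=+6,dy=+4->C
  (2,6):dx=-1,dy=+8->D; (3,4):dx=-2,dy=+7->D; (3,5):dx=-1,dy=+5->D; (3,6):dx=-8,dy=+9->D
  (4,5):dx=+1,dy=-2->D; (4,6):dx=-6,dy=+2->D; (5,6):dx=-7,dy=+4->D
Step 2: C = 5, D = 10, total pairs = 15.
Step 3: tau = (C - D)/(n(n-1)/2) = (5 - 10)/15 = -0.333333.
Step 4: Exact two-sided p-value (enumerate n! = 720 permutations of y under H0): p = 0.469444.
Step 5: alpha = 0.1. fail to reject H0.

tau_b = -0.3333 (C=5, D=10), p = 0.469444, fail to reject H0.


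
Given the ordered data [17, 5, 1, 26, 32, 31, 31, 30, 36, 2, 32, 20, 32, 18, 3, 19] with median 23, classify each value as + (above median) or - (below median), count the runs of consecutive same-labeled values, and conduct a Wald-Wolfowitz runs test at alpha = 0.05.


Step 1: Compute median = 23; label A = above, B = below.
Labels in order: BBBAAAAAABABABBB  (n_A = 8, n_B = 8)
Step 2: Count runs R = 7.
Step 3: Under H0 (random ordering), E[R] = 2*n_A*n_B/(n_A+n_B) + 1 = 2*8*8/16 + 1 = 9.0000.
        Var[R] = 2*n_A*n_B*(2*n_A*n_B - n_A - n_B) / ((n_A+n_B)^2 * (n_A+n_B-1)) = 14336/3840 = 3.7333.
        SD[R] = 1.9322.
Step 4: Continuity-corrected z = (R + 0.5 - E[R]) / SD[R] = (7 + 0.5 - 9.0000) / 1.9322 = -0.7763.
Step 5: Two-sided p-value via normal approximation = 2*(1 - Phi(|z|)) = 0.437558.
Step 6: alpha = 0.05. fail to reject H0.

R = 7, z = -0.7763, p = 0.437558, fail to reject H0.


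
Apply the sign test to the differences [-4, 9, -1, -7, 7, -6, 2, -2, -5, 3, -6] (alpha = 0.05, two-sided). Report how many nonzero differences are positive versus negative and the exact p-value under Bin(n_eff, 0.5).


Step 1: Discard zero differences. Original n = 11; n_eff = number of nonzero differences = 11.
Nonzero differences (with sign): -4, +9, -1, -7, +7, -6, +2, -2, -5, +3, -6
Step 2: Count signs: positive = 4, negative = 7.
Step 3: Under H0: P(positive) = 0.5, so the number of positives S ~ Bin(11, 0.5).
Step 4: Two-sided exact p-value = sum of Bin(11,0.5) probabilities at or below the observed probability = 0.548828.
Step 5: alpha = 0.05. fail to reject H0.

n_eff = 11, pos = 4, neg = 7, p = 0.548828, fail to reject H0.


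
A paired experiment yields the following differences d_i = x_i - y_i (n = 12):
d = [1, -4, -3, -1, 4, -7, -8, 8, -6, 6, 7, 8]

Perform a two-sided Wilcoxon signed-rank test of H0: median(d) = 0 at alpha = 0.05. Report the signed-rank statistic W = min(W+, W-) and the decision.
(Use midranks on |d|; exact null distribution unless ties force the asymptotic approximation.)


Step 1: Drop any zero differences (none here) and take |d_i|.
|d| = [1, 4, 3, 1, 4, 7, 8, 8, 6, 6, 7, 8]
Step 2: Midrank |d_i| (ties get averaged ranks).
ranks: |1|->1.5, |4|->4.5, |3|->3, |1|->1.5, |4|->4.5, |7|->8.5, |8|->11, |8|->11, |6|->6.5, |6|->6.5, |7|->8.5, |8|->11
Step 3: Attach original signs; sum ranks with positive sign and with negative sign.
W+ = 1.5 + 4.5 + 11 + 6.5 + 8.5 + 11 = 43
W- = 4.5 + 3 + 1.5 + 8.5 + 11 + 6.5 = 35
(Check: W+ + W- = 78 should equal n(n+1)/2 = 78.)
Step 4: Test statistic W = min(W+, W-) = 35.
Step 5: Ties in |d|, so use the tie-corrected normal approximation.
        E[W] = n(n+1)/4 = 12*13/4 = 39.
        Tie groups: |d|=1 (t=2), |d|=4 (t=2), |d|=6 (t=2), |d|=7 (t=2), |d|=8 (t=3); sum(t^3 - t) = 48.
        Var[W] = n(n+1)(2n+1)/24 - sum(t^3-t)/48 = 3900/24 - 48/48 = 161.5.
        z = (W - E[W]) / sqrt(Var[W]) = (35 - 39) / 12.7083 = -0.3148.
        Two-sided p = 2*Phi(z) = 0.752947.
Step 6: alpha = 0.05. fail to reject H0.

W+ = 43, W- = 35, W = min = 35, p = 0.752947, fail to reject H0.


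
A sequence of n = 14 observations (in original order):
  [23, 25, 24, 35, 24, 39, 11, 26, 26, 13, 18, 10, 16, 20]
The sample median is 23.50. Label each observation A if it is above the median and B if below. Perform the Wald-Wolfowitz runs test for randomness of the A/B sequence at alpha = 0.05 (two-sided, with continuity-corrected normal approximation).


Step 1: Compute median = 23.50; label A = above, B = below.
Labels in order: BAAAAABAABBBBB  (n_A = 7, n_B = 7)
Step 2: Count runs R = 5.
Step 3: Under H0 (random ordering), E[R] = 2*n_A*n_B/(n_A+n_B) + 1 = 2*7*7/14 + 1 = 8.0000.
        Var[R] = 2*n_A*n_B*(2*n_A*n_B - n_A - n_B) / ((n_A+n_B)^2 * (n_A+n_B-1)) = 8232/2548 = 3.2308.
        SD[R] = 1.7974.
Step 4: Continuity-corrected z = (R + 0.5 - E[R]) / SD[R] = (5 + 0.5 - 8.0000) / 1.7974 = -1.3909.
Step 5: Two-sided p-value via normal approximation = 2*(1 - Phi(|z|)) = 0.164264.
Step 6: alpha = 0.05. fail to reject H0.

R = 5, z = -1.3909, p = 0.164264, fail to reject H0.


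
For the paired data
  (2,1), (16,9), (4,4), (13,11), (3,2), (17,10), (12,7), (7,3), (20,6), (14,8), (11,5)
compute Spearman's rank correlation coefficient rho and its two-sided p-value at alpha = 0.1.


Step 1: Rank x and y separately (midranks; no ties here).
rank(x): 2->1, 16->9, 4->3, 13->7, 3->2, 17->10, 12->6, 7->4, 20->11, 14->8, 11->5
rank(y): 1->1, 9->9, 4->4, 11->11, 2->2, 10->10, 7->7, 3->3, 6->6, 8->8, 5->5
Step 2: d_i = R_x(i) - R_y(i); compute d_i^2.
  (1-1)^2=0, (9-9)^2=0, (3-4)^2=1, (7-11)^2=16, (2-2)^2=0, (10-10)^2=0, (6-7)^2=1, (4-3)^2=1, (11-6)^2=25, (8-8)^2=0, (5-5)^2=0
sum(d^2) = 44.
Step 3: rho = 1 - 6*44 / (11*(11^2 - 1)) = 1 - 264/1320 = 0.800000.
Step 4: Under H0, t = rho * sqrt((n-2)/(1-rho^2)) = 4.0000 ~ t(9).
Step 5: Two-sided p-value from the t-distribution with 9 df = 0.003110.
Step 6: alpha = 0.1. reject H0.

rho = 0.8000, p = 0.003110, reject H0 at alpha = 0.1.


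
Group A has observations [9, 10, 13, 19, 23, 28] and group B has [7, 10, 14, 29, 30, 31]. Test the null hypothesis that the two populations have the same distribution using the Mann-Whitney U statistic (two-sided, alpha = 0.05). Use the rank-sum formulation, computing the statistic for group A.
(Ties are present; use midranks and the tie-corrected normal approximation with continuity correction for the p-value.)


Step 1: Combine and sort all 12 observations; assign midranks.
sorted (value, group): (7,Y), (9,X), (10,X), (10,Y), (13,X), (14,Y), (19,X), (23,X), (28,X), (29,Y), (30,Y), (31,Y)
ranks: 7->1, 9->2, 10->3.5, 10->3.5, 13->5, 14->6, 19->7, 23->8, 28->9, 29->10, 30->11, 31->12
Step 2: Rank sum for X: R1 = 2 + 3.5 + 5 + 7 + 8 + 9 = 34.5.
Step 3: U_X = R1 - n1(n1+1)/2 = 34.5 - 6*7/2 = 34.5 - 21 = 13.5.
       U_Y = n1*n2 - U_X = 36 - 13.5 = 22.5.
Step 4: Ties are present, so use the tie-corrected normal approximation (with continuity correction) for the p-value.
Step 5: p-value = 0.521110; compare to alpha = 0.05. fail to reject H0.

U_X = 13.5, p = 0.521110, fail to reject H0 at alpha = 0.05.


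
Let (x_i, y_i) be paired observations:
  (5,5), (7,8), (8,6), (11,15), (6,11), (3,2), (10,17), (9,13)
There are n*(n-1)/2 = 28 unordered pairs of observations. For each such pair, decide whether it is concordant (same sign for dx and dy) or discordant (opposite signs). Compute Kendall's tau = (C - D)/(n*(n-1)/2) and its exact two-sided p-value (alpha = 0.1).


Step 1: Enumerate the 28 unordered pairs (i,j) with i<j and classify each by sign(x_j-x_i) * sign(y_j-y_i).
  (1,2):dx=+2,dy=+3->C; (1,3):dx=+3,dy=+1->C; (1,4):dx=+6,dy=+10->C; (1,5):dx=+1,dy=+6->C
  (1,6):dx=-2,dy=-3->C; (1,7):dx=+5,dy=+12->C; (1,8):dx=+4,dy=+8->C; (2,3):dx=+1,dy=-2->D
  (2,4):dx=+4,dy=+7->C; (2,5):dx=-1,dy=+3->D; (2,6):dx=-4,dy=-6->C; (2,7):dx=+3,dy=+9->C
  (2,8):dx=+2,dy=+5->C; (3,4):dx=+3,dy=+9->C; (3,5):dx=-2,dy=+5->D; (3,6):dx=-5,dy=-4->C
  (3,7):dx=+2,dy=+11->C; (3,8):dx=+1,dy=+7->C; (4,5):dx=-5,dy=-4->C; (4,6):dx=-8,dy=-13->C
  (4,7):dx=-1,dy=+2->D; (4,8):dx=-2,dy=-2->C; (5,6):dx=-3,dy=-9->C; (5,7):dx=+4,dy=+6->C
  (5,8):dx=+3,dy=+2->C; (6,7):dx=+7,dy=+15->C; (6,8):dx=+6,dy=+11->C; (7,8):dx=-1,dy=-4->C
Step 2: C = 24, D = 4, total pairs = 28.
Step 3: tau = (C - D)/(n(n-1)/2) = (24 - 4)/28 = 0.714286.
Step 4: Exact two-sided p-value (enumerate n! = 40320 permutations of y under H0): p = 0.014137.
Step 5: alpha = 0.1. reject H0.

tau_b = 0.7143 (C=24, D=4), p = 0.014137, reject H0.


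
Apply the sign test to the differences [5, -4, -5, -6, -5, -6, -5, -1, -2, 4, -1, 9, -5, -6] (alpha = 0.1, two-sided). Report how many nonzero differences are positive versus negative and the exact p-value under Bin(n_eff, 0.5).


Step 1: Discard zero differences. Original n = 14; n_eff = number of nonzero differences = 14.
Nonzero differences (with sign): +5, -4, -5, -6, -5, -6, -5, -1, -2, +4, -1, +9, -5, -6
Step 2: Count signs: positive = 3, negative = 11.
Step 3: Under H0: P(positive) = 0.5, so the number of positives S ~ Bin(14, 0.5).
Step 4: Two-sided exact p-value = sum of Bin(14,0.5) probabilities at or below the observed probability = 0.057373.
Step 5: alpha = 0.1. reject H0.

n_eff = 14, pos = 3, neg = 11, p = 0.057373, reject H0.


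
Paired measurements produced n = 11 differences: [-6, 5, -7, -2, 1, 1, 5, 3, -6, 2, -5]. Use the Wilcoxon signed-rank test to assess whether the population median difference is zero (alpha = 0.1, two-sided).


Step 1: Drop any zero differences (none here) and take |d_i|.
|d| = [6, 5, 7, 2, 1, 1, 5, 3, 6, 2, 5]
Step 2: Midrank |d_i| (ties get averaged ranks).
ranks: |6|->9.5, |5|->7, |7|->11, |2|->3.5, |1|->1.5, |1|->1.5, |5|->7, |3|->5, |6|->9.5, |2|->3.5, |5|->7
Step 3: Attach original signs; sum ranks with positive sign and with negative sign.
W+ = 7 + 1.5 + 1.5 + 7 + 5 + 3.5 = 25.5
W- = 9.5 + 11 + 3.5 + 9.5 + 7 = 40.5
(Check: W+ + W- = 66 should equal n(n+1)/2 = 66.)
Step 4: Test statistic W = min(W+, W-) = 25.5.
Step 5: Ties in |d|, so use the tie-corrected normal approximation.
        E[W] = n(n+1)/4 = 11*12/4 = 33.
        Tie groups: |d|=1 (t=2), |d|=2 (t=2), |d|=5 (t=3), |d|=6 (t=2); sum(t^3 - t) = 42.
        Var[W] = n(n+1)(2n+1)/24 - sum(t^3-t)/48 = 3036/24 - 42/48 = 125.625.
        z = (W - E[W]) / sqrt(Var[W]) = (25.5 - 33) / 11.2083 = -0.6691.
        Two-sided p = 2*Phi(z) = 0.503400.
Step 6: alpha = 0.1. fail to reject H0.

W+ = 25.5, W- = 40.5, W = min = 25.5, p = 0.503400, fail to reject H0.


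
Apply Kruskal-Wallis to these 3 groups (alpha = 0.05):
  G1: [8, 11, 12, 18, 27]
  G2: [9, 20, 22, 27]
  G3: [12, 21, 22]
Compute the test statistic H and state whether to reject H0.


Step 1: Combine all N = 12 observations and assign midranks.
sorted (value, group, rank): (8,G1,1), (9,G2,2), (11,G1,3), (12,G1,4.5), (12,G3,4.5), (18,G1,6), (20,G2,7), (21,G3,8), (22,G2,9.5), (22,G3,9.5), (27,G1,11.5), (27,G2,11.5)
Step 2: Sum ranks within each group.
R_1 = 26 (n_1 = 5)
R_2 = 30 (n_2 = 4)
R_3 = 22 (n_3 = 3)
Step 3: H = 12/(N(N+1)) * sum(R_i^2/n_i) - 3(N+1)
     = 12/(12*13) * (26^2/5 + 30^2/4 + 22^2/3) - 3*13
     = 0.076923 * 521.533 - 39
     = 1.117949.
Step 4: Ties present; correction factor C = 1 - 18/(12^3 - 12) = 0.989510. Corrected H = 1.117949 / 0.989510 = 1.129800.
Step 5: Under H0, H ~ chi^2(2); p-value = 0.568417.
Step 6: alpha = 0.05. fail to reject H0.

H = 1.1298, df = 2, p = 0.568417, fail to reject H0.


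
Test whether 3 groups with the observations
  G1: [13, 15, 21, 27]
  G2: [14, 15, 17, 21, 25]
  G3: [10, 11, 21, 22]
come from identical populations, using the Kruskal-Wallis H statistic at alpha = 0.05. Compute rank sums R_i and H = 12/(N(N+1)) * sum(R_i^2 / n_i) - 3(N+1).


Step 1: Combine all N = 13 observations and assign midranks.
sorted (value, group, rank): (10,G3,1), (11,G3,2), (13,G1,3), (14,G2,4), (15,G1,5.5), (15,G2,5.5), (17,G2,7), (21,G1,9), (21,G2,9), (21,G3,9), (22,G3,11), (25,G2,12), (27,G1,13)
Step 2: Sum ranks within each group.
R_1 = 30.5 (n_1 = 4)
R_2 = 37.5 (n_2 = 5)
R_3 = 23 (n_3 = 4)
Step 3: H = 12/(N(N+1)) * sum(R_i^2/n_i) - 3(N+1)
     = 12/(13*14) * (30.5^2/4 + 37.5^2/5 + 23^2/4) - 3*14
     = 0.065934 * 646.062 - 42
     = 0.597527.
Step 4: Ties present; correction factor C = 1 - 30/(13^3 - 13) = 0.986264. Corrected H = 0.597527 / 0.986264 = 0.605850.
Step 5: Under H0, H ~ chi^2(2); p-value = 0.738655.
Step 6: alpha = 0.05. fail to reject H0.

H = 0.6058, df = 2, p = 0.738655, fail to reject H0.


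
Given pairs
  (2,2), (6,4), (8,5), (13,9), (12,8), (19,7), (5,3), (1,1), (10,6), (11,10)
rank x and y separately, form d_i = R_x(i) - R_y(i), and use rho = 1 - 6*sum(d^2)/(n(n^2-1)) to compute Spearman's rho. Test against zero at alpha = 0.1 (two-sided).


Step 1: Rank x and y separately (midranks; no ties here).
rank(x): 2->2, 6->4, 8->5, 13->9, 12->8, 19->10, 5->3, 1->1, 10->6, 11->7
rank(y): 2->2, 4->4, 5->5, 9->9, 8->8, 7->7, 3->3, 1->1, 6->6, 10->10
Step 2: d_i = R_x(i) - R_y(i); compute d_i^2.
  (2-2)^2=0, (4-4)^2=0, (5-5)^2=0, (9-9)^2=0, (8-8)^2=0, (10-7)^2=9, (3-3)^2=0, (1-1)^2=0, (6-6)^2=0, (7-10)^2=9
sum(d^2) = 18.
Step 3: rho = 1 - 6*18 / (10*(10^2 - 1)) = 1 - 108/990 = 0.890909.
Step 4: Under H0, t = rho * sqrt((n-2)/(1-rho^2)) = 5.5482 ~ t(8).
Step 5: Two-sided p-value from the t-distribution with 8 df = 0.000542.
Step 6: alpha = 0.1. reject H0.

rho = 0.8909, p = 0.000542, reject H0 at alpha = 0.1.


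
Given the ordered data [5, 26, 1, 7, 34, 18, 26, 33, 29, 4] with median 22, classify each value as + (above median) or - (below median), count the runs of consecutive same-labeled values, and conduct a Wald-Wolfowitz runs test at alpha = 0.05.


Step 1: Compute median = 22; label A = above, B = below.
Labels in order: BABBABAAAB  (n_A = 5, n_B = 5)
Step 2: Count runs R = 7.
Step 3: Under H0 (random ordering), E[R] = 2*n_A*n_B/(n_A+n_B) + 1 = 2*5*5/10 + 1 = 6.0000.
        Var[R] = 2*n_A*n_B*(2*n_A*n_B - n_A - n_B) / ((n_A+n_B)^2 * (n_A+n_B-1)) = 2000/900 = 2.2222.
        SD[R] = 1.4907.
Step 4: Continuity-corrected z = (R - 0.5 - E[R]) / SD[R] = (7 - 0.5 - 6.0000) / 1.4907 = 0.3354.
Step 5: Two-sided p-value via normal approximation = 2*(1 - Phi(|z|)) = 0.737316.
Step 6: alpha = 0.05. fail to reject H0.

R = 7, z = 0.3354, p = 0.737316, fail to reject H0.


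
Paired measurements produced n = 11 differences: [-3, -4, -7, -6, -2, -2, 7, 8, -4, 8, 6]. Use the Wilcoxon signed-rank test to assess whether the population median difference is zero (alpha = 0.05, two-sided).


Step 1: Drop any zero differences (none here) and take |d_i|.
|d| = [3, 4, 7, 6, 2, 2, 7, 8, 4, 8, 6]
Step 2: Midrank |d_i| (ties get averaged ranks).
ranks: |3|->3, |4|->4.5, |7|->8.5, |6|->6.5, |2|->1.5, |2|->1.5, |7|->8.5, |8|->10.5, |4|->4.5, |8|->10.5, |6|->6.5
Step 3: Attach original signs; sum ranks with positive sign and with negative sign.
W+ = 8.5 + 10.5 + 10.5 + 6.5 = 36
W- = 3 + 4.5 + 8.5 + 6.5 + 1.5 + 1.5 + 4.5 = 30
(Check: W+ + W- = 66 should equal n(n+1)/2 = 66.)
Step 4: Test statistic W = min(W+, W-) = 30.
Step 5: Ties in |d|, so use the tie-corrected normal approximation.
        E[W] = n(n+1)/4 = 11*12/4 = 33.
        Tie groups: |d|=2 (t=2), |d|=4 (t=2), |d|=6 (t=2), |d|=7 (t=2), |d|=8 (t=2); sum(t^3 - t) = 30.
        Var[W] = n(n+1)(2n+1)/24 - sum(t^3-t)/48 = 3036/24 - 30/48 = 125.875.
        z = (W - E[W]) / sqrt(Var[W]) = (30 - 33) / 11.2194 = -0.2674.
        Two-sided p = 2*Phi(z) = 0.789166.
Step 6: alpha = 0.05. fail to reject H0.

W+ = 36, W- = 30, W = min = 30, p = 0.789166, fail to reject H0.


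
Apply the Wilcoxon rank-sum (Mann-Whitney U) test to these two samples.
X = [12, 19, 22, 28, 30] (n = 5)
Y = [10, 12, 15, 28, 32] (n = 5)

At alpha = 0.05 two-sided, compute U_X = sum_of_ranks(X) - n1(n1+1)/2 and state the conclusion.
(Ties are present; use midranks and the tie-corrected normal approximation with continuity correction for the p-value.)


Step 1: Combine and sort all 10 observations; assign midranks.
sorted (value, group): (10,Y), (12,X), (12,Y), (15,Y), (19,X), (22,X), (28,X), (28,Y), (30,X), (32,Y)
ranks: 10->1, 12->2.5, 12->2.5, 15->4, 19->5, 22->6, 28->7.5, 28->7.5, 30->9, 32->10
Step 2: Rank sum for X: R1 = 2.5 + 5 + 6 + 7.5 + 9 = 30.
Step 3: U_X = R1 - n1(n1+1)/2 = 30 - 5*6/2 = 30 - 15 = 15.
       U_Y = n1*n2 - U_X = 25 - 15 = 10.
Step 4: Ties are present, so use the tie-corrected normal approximation (with continuity correction) for the p-value.
Step 5: p-value = 0.674236; compare to alpha = 0.05. fail to reject H0.

U_X = 15, p = 0.674236, fail to reject H0 at alpha = 0.05.


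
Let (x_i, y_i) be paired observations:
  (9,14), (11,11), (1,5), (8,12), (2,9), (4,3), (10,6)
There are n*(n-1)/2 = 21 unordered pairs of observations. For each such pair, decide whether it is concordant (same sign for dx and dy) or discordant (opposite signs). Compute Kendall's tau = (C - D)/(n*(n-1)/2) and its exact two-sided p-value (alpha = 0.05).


Step 1: Enumerate the 21 unordered pairs (i,j) with i<j and classify each by sign(x_j-x_i) * sign(y_j-y_i).
  (1,2):dx=+2,dy=-3->D; (1,3):dx=-8,dy=-9->C; (1,4):dx=-1,dy=-2->C; (1,5):dx=-7,dy=-5->C
  (1,6):dx=-5,dy=-11->C; (1,7):dx=+1,dy=-8->D; (2,3):dx=-10,dy=-6->C; (2,4):dx=-3,dy=+1->D
  (2,5):dx=-9,dy=-2->C; (2,6):dx=-7,dy=-8->C; (2,7):dx=-1,dy=-5->C; (3,4):dx=+7,dy=+7->C
  (3,5):dx=+1,dy=+4->C; (3,6):dx=+3,dy=-2->D; (3,7):dx=+9,dy=+1->C; (4,5):dx=-6,dy=-3->C
  (4,6):dx=-4,dy=-9->C; (4,7):dx=+2,dy=-6->D; (5,6):dx=+2,dy=-6->D; (5,7):dx=+8,dy=-3->D
  (6,7):dx=+6,dy=+3->C
Step 2: C = 14, D = 7, total pairs = 21.
Step 3: tau = (C - D)/(n(n-1)/2) = (14 - 7)/21 = 0.333333.
Step 4: Exact two-sided p-value (enumerate n! = 5040 permutations of y under H0): p = 0.381349.
Step 5: alpha = 0.05. fail to reject H0.

tau_b = 0.3333 (C=14, D=7), p = 0.381349, fail to reject H0.


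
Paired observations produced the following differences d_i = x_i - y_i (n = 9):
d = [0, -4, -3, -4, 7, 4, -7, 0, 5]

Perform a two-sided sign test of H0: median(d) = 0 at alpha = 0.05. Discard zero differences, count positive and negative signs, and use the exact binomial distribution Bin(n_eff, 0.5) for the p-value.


Step 1: Discard zero differences. Original n = 9; n_eff = number of nonzero differences = 7.
Nonzero differences (with sign): -4, -3, -4, +7, +4, -7, +5
Step 2: Count signs: positive = 3, negative = 4.
Step 3: Under H0: P(positive) = 0.5, so the number of positives S ~ Bin(7, 0.5).
Step 4: Two-sided exact p-value = sum of Bin(7,0.5) probabilities at or below the observed probability = 1.000000.
Step 5: alpha = 0.05. fail to reject H0.

n_eff = 7, pos = 3, neg = 4, p = 1.000000, fail to reject H0.


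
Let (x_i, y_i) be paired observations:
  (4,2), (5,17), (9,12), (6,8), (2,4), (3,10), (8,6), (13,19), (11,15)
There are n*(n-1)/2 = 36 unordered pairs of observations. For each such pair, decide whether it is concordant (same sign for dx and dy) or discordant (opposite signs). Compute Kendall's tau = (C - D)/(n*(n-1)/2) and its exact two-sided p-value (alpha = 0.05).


Step 1: Enumerate the 36 unordered pairs (i,j) with i<j and classify each by sign(x_j-x_i) * sign(y_j-y_i).
  (1,2):dx=+1,dy=+15->C; (1,3):dx=+5,dy=+10->C; (1,4):dx=+2,dy=+6->C; (1,5):dx=-2,dy=+2->D
  (1,6):dx=-1,dy=+8->D; (1,7):dx=+4,dy=+4->C; (1,8):dx=+9,dy=+17->C; (1,9):dx=+7,dy=+13->C
  (2,3):dx=+4,dy=-5->D; (2,4):dx=+1,dy=-9->D; (2,5):dx=-3,dy=-13->C; (2,6):dx=-2,dy=-7->C
  (2,7):dx=+3,dy=-11->D; (2,8):dx=+8,dy=+2->C; (2,9):dx=+6,dy=-2->D; (3,4):dx=-3,dy=-4->C
  (3,5):dx=-7,dy=-8->C; (3,6):dx=-6,dy=-2->C; (3,7):dx=-1,dy=-6->C; (3,8):dx=+4,dy=+7->C
  (3,9):dx=+2,dy=+3->C; (4,5):dx=-4,dy=-4->C; (4,6):dx=-3,dy=+2->D; (4,7):dx=+2,dy=-2->D
  (4,8):dx=+7,dy=+11->C; (4,9):dx=+5,dy=+7->C; (5,6):dx=+1,dy=+6->C; (5,7):dx=+6,dy=+2->C
  (5,8):dx=+11,dy=+15->C; (5,9):dx=+9,dy=+11->C; (6,7):dx=+5,dy=-4->D; (6,8):dx=+10,dy=+9->C
  (6,9):dx=+8,dy=+5->C; (7,8):dx=+5,dy=+13->C; (7,9):dx=+3,dy=+9->C; (8,9):dx=-2,dy=-4->C
Step 2: C = 27, D = 9, total pairs = 36.
Step 3: tau = (C - D)/(n(n-1)/2) = (27 - 9)/36 = 0.500000.
Step 4: Exact two-sided p-value (enumerate n! = 362880 permutations of y under H0): p = 0.075176.
Step 5: alpha = 0.05. fail to reject H0.

tau_b = 0.5000 (C=27, D=9), p = 0.075176, fail to reject H0.


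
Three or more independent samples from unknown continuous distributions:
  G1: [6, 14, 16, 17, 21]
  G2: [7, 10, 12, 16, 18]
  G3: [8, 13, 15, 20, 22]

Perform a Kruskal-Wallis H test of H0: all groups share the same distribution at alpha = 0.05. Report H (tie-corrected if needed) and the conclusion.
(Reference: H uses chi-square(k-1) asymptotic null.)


Step 1: Combine all N = 15 observations and assign midranks.
sorted (value, group, rank): (6,G1,1), (7,G2,2), (8,G3,3), (10,G2,4), (12,G2,5), (13,G3,6), (14,G1,7), (15,G3,8), (16,G1,9.5), (16,G2,9.5), (17,G1,11), (18,G2,12), (20,G3,13), (21,G1,14), (22,G3,15)
Step 2: Sum ranks within each group.
R_1 = 42.5 (n_1 = 5)
R_2 = 32.5 (n_2 = 5)
R_3 = 45 (n_3 = 5)
Step 3: H = 12/(N(N+1)) * sum(R_i^2/n_i) - 3(N+1)
     = 12/(15*16) * (42.5^2/5 + 32.5^2/5 + 45^2/5) - 3*16
     = 0.050000 * 977.5 - 48
     = 0.875000.
Step 4: Ties present; correction factor C = 1 - 6/(15^3 - 15) = 0.998214. Corrected H = 0.875000 / 0.998214 = 0.876565.
Step 5: Under H0, H ~ chi^2(2); p-value = 0.645143.
Step 6: alpha = 0.05. fail to reject H0.

H = 0.8766, df = 2, p = 0.645143, fail to reject H0.


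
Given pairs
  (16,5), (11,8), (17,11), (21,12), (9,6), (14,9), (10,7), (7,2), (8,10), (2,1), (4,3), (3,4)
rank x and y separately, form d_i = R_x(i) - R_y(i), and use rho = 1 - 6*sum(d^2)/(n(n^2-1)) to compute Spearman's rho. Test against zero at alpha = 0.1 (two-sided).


Step 1: Rank x and y separately (midranks; no ties here).
rank(x): 16->10, 11->8, 17->11, 21->12, 9->6, 14->9, 10->7, 7->4, 8->5, 2->1, 4->3, 3->2
rank(y): 5->5, 8->8, 11->11, 12->12, 6->6, 9->9, 7->7, 2->2, 10->10, 1->1, 3->3, 4->4
Step 2: d_i = R_x(i) - R_y(i); compute d_i^2.
  (10-5)^2=25, (8-8)^2=0, (11-11)^2=0, (12-12)^2=0, (6-6)^2=0, (9-9)^2=0, (7-7)^2=0, (4-2)^2=4, (5-10)^2=25, (1-1)^2=0, (3-3)^2=0, (2-4)^2=4
sum(d^2) = 58.
Step 3: rho = 1 - 6*58 / (12*(12^2 - 1)) = 1 - 348/1716 = 0.797203.
Step 4: Under H0, t = rho * sqrt((n-2)/(1-rho^2)) = 4.1758 ~ t(10).
Step 5: Two-sided p-value from the t-distribution with 10 df = 0.001900.
Step 6: alpha = 0.1. reject H0.

rho = 0.7972, p = 0.001900, reject H0 at alpha = 0.1.


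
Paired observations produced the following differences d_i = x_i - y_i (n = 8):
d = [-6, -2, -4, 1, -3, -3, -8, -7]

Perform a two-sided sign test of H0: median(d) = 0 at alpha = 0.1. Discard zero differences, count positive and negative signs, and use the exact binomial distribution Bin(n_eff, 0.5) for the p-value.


Step 1: Discard zero differences. Original n = 8; n_eff = number of nonzero differences = 8.
Nonzero differences (with sign): -6, -2, -4, +1, -3, -3, -8, -7
Step 2: Count signs: positive = 1, negative = 7.
Step 3: Under H0: P(positive) = 0.5, so the number of positives S ~ Bin(8, 0.5).
Step 4: Two-sided exact p-value = sum of Bin(8,0.5) probabilities at or below the observed probability = 0.070312.
Step 5: alpha = 0.1. reject H0.

n_eff = 8, pos = 1, neg = 7, p = 0.070312, reject H0.


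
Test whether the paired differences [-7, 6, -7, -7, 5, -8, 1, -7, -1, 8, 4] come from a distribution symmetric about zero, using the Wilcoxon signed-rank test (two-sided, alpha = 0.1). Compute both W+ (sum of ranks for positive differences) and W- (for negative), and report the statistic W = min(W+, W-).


Step 1: Drop any zero differences (none here) and take |d_i|.
|d| = [7, 6, 7, 7, 5, 8, 1, 7, 1, 8, 4]
Step 2: Midrank |d_i| (ties get averaged ranks).
ranks: |7|->7.5, |6|->5, |7|->7.5, |7|->7.5, |5|->4, |8|->10.5, |1|->1.5, |7|->7.5, |1|->1.5, |8|->10.5, |4|->3
Step 3: Attach original signs; sum ranks with positive sign and with negative sign.
W+ = 5 + 4 + 1.5 + 10.5 + 3 = 24
W- = 7.5 + 7.5 + 7.5 + 10.5 + 7.5 + 1.5 = 42
(Check: W+ + W- = 66 should equal n(n+1)/2 = 66.)
Step 4: Test statistic W = min(W+, W-) = 24.
Step 5: Ties in |d|, so use the tie-corrected normal approximation.
        E[W] = n(n+1)/4 = 11*12/4 = 33.
        Tie groups: |d|=1 (t=2), |d|=7 (t=4), |d|=8 (t=2); sum(t^3 - t) = 72.
        Var[W] = n(n+1)(2n+1)/24 - sum(t^3-t)/48 = 3036/24 - 72/48 = 125.
        z = (W - E[W]) / sqrt(Var[W]) = (24 - 33) / 11.1803 = -0.8050.
        Two-sided p = 2*Phi(z) = 0.420829.
Step 6: alpha = 0.1. fail to reject H0.

W+ = 24, W- = 42, W = min = 24, p = 0.420829, fail to reject H0.


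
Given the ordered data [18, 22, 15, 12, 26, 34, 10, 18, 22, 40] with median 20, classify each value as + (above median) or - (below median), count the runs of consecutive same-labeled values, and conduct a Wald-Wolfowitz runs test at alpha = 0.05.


Step 1: Compute median = 20; label A = above, B = below.
Labels in order: BABBAABBAA  (n_A = 5, n_B = 5)
Step 2: Count runs R = 6.
Step 3: Under H0 (random ordering), E[R] = 2*n_A*n_B/(n_A+n_B) + 1 = 2*5*5/10 + 1 = 6.0000.
        Var[R] = 2*n_A*n_B*(2*n_A*n_B - n_A - n_B) / ((n_A+n_B)^2 * (n_A+n_B-1)) = 2000/900 = 2.2222.
        SD[R] = 1.4907.
Step 4: R = E[R], so z = 0 with no continuity correction.
Step 5: Two-sided p-value via normal approximation = 2*(1 - Phi(|z|)) = 1.000000.
Step 6: alpha = 0.05. fail to reject H0.

R = 6, z = 0.0000, p = 1.000000, fail to reject H0.


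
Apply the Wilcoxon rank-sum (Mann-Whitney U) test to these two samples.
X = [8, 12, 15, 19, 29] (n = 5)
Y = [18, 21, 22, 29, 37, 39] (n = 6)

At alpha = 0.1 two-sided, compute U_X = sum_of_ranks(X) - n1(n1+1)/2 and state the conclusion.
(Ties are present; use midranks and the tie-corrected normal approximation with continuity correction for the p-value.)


Step 1: Combine and sort all 11 observations; assign midranks.
sorted (value, group): (8,X), (12,X), (15,X), (18,Y), (19,X), (21,Y), (22,Y), (29,X), (29,Y), (37,Y), (39,Y)
ranks: 8->1, 12->2, 15->3, 18->4, 19->5, 21->6, 22->7, 29->8.5, 29->8.5, 37->10, 39->11
Step 2: Rank sum for X: R1 = 1 + 2 + 3 + 5 + 8.5 = 19.5.
Step 3: U_X = R1 - n1(n1+1)/2 = 19.5 - 5*6/2 = 19.5 - 15 = 4.5.
       U_Y = n1*n2 - U_X = 30 - 4.5 = 25.5.
Step 4: Ties are present, so use the tie-corrected normal approximation (with continuity correction) for the p-value.
Step 5: p-value = 0.067264; compare to alpha = 0.1. reject H0.

U_X = 4.5, p = 0.067264, reject H0 at alpha = 0.1.


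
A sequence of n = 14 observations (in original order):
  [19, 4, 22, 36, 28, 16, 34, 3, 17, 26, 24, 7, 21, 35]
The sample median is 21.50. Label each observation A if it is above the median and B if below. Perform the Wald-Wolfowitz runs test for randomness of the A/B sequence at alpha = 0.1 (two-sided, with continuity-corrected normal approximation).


Step 1: Compute median = 21.50; label A = above, B = below.
Labels in order: BBAAABABBAABBA  (n_A = 7, n_B = 7)
Step 2: Count runs R = 8.
Step 3: Under H0 (random ordering), E[R] = 2*n_A*n_B/(n_A+n_B) + 1 = 2*7*7/14 + 1 = 8.0000.
        Var[R] = 2*n_A*n_B*(2*n_A*n_B - n_A - n_B) / ((n_A+n_B)^2 * (n_A+n_B-1)) = 8232/2548 = 3.2308.
        SD[R] = 1.7974.
Step 4: R = E[R], so z = 0 with no continuity correction.
Step 5: Two-sided p-value via normal approximation = 2*(1 - Phi(|z|)) = 1.000000.
Step 6: alpha = 0.1. fail to reject H0.

R = 8, z = 0.0000, p = 1.000000, fail to reject H0.


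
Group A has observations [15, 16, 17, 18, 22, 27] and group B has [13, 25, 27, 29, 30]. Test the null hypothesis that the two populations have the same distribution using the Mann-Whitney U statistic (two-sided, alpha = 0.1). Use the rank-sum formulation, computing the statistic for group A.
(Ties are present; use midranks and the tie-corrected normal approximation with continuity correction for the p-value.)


Step 1: Combine and sort all 11 observations; assign midranks.
sorted (value, group): (13,Y), (15,X), (16,X), (17,X), (18,X), (22,X), (25,Y), (27,X), (27,Y), (29,Y), (30,Y)
ranks: 13->1, 15->2, 16->3, 17->4, 18->5, 22->6, 25->7, 27->8.5, 27->8.5, 29->10, 30->11
Step 2: Rank sum for X: R1 = 2 + 3 + 4 + 5 + 6 + 8.5 = 28.5.
Step 3: U_X = R1 - n1(n1+1)/2 = 28.5 - 6*7/2 = 28.5 - 21 = 7.5.
       U_Y = n1*n2 - U_X = 30 - 7.5 = 22.5.
Step 4: Ties are present, so use the tie-corrected normal approximation (with continuity correction) for the p-value.
Step 5: p-value = 0.200217; compare to alpha = 0.1. fail to reject H0.

U_X = 7.5, p = 0.200217, fail to reject H0 at alpha = 0.1.


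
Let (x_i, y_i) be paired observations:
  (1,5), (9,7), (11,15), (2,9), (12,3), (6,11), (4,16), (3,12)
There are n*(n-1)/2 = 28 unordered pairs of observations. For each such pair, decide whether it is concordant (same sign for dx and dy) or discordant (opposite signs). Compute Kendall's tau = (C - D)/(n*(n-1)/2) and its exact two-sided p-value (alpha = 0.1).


Step 1: Enumerate the 28 unordered pairs (i,j) with i<j and classify each by sign(x_j-x_i) * sign(y_j-y_i).
  (1,2):dx=+8,dy=+2->C; (1,3):dx=+10,dy=+10->C; (1,4):dx=+1,dy=+4->C; (1,5):dx=+11,dy=-2->D
  (1,6):dx=+5,dy=+6->C; (1,7):dx=+3,dy=+11->C; (1,8):dx=+2,dy=+7->C; (2,3):dx=+2,dy=+8->C
  (2,4):dx=-7,dy=+2->D; (2,5):dx=+3,dy=-4->D; (2,6):dx=-3,dy=+4->D; (2,7):dx=-5,dy=+9->D
  (2,8):dx=-6,dy=+5->D; (3,4):dx=-9,dy=-6->C; (3,5):dx=+1,dy=-12->D; (3,6):dx=-5,dy=-4->C
  (3,7):dx=-7,dy=+1->D; (3,8):dx=-8,dy=-3->C; (4,5):dx=+10,dy=-6->D; (4,6):dx=+4,dy=+2->C
  (4,7):dx=+2,dy=+7->C; (4,8):dx=+1,dy=+3->C; (5,6):dx=-6,dy=+8->D; (5,7):dx=-8,dy=+13->D
  (5,8):dx=-9,dy=+9->D; (6,7):dx=-2,dy=+5->D; (6,8):dx=-3,dy=+1->D; (7,8):dx=-1,dy=-4->C
Step 2: C = 14, D = 14, total pairs = 28.
Step 3: tau = (C - D)/(n(n-1)/2) = (14 - 14)/28 = 0.000000.
Step 4: Exact two-sided p-value (enumerate n! = 40320 permutations of y under H0): p = 1.000000.
Step 5: alpha = 0.1. fail to reject H0.

tau_b = 0.0000 (C=14, D=14), p = 1.000000, fail to reject H0.


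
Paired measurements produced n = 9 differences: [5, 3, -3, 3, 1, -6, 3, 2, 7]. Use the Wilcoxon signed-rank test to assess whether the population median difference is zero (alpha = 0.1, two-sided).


Step 1: Drop any zero differences (none here) and take |d_i|.
|d| = [5, 3, 3, 3, 1, 6, 3, 2, 7]
Step 2: Midrank |d_i| (ties get averaged ranks).
ranks: |5|->7, |3|->4.5, |3|->4.5, |3|->4.5, |1|->1, |6|->8, |3|->4.5, |2|->2, |7|->9
Step 3: Attach original signs; sum ranks with positive sign and with negative sign.
W+ = 7 + 4.5 + 4.5 + 1 + 4.5 + 2 + 9 = 32.5
W- = 4.5 + 8 = 12.5
(Check: W+ + W- = 45 should equal n(n+1)/2 = 45.)
Step 4: Test statistic W = min(W+, W-) = 12.5.
Step 5: Ties in |d|, so use the tie-corrected normal approximation.
        E[W] = n(n+1)/4 = 9*10/4 = 22.5.
        Tie groups: |d|=3 (t=4); sum(t^3 - t) = 60.
        Var[W] = n(n+1)(2n+1)/24 - sum(t^3-t)/48 = 1710/24 - 60/48 = 70.
        z = (W - E[W]) / sqrt(Var[W]) = (12.5 - 22.5) / 8.3666 = -1.1952.
        Two-sided p = 2*Phi(z) = 0.231998.
Step 6: alpha = 0.1. fail to reject H0.

W+ = 32.5, W- = 12.5, W = min = 12.5, p = 0.231998, fail to reject H0.


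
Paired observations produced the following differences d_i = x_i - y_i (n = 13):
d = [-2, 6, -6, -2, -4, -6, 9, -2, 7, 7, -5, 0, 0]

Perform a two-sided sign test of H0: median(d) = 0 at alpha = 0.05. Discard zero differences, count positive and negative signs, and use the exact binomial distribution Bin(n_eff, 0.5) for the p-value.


Step 1: Discard zero differences. Original n = 13; n_eff = number of nonzero differences = 11.
Nonzero differences (with sign): -2, +6, -6, -2, -4, -6, +9, -2, +7, +7, -5
Step 2: Count signs: positive = 4, negative = 7.
Step 3: Under H0: P(positive) = 0.5, so the number of positives S ~ Bin(11, 0.5).
Step 4: Two-sided exact p-value = sum of Bin(11,0.5) probabilities at or below the observed probability = 0.548828.
Step 5: alpha = 0.05. fail to reject H0.

n_eff = 11, pos = 4, neg = 7, p = 0.548828, fail to reject H0.


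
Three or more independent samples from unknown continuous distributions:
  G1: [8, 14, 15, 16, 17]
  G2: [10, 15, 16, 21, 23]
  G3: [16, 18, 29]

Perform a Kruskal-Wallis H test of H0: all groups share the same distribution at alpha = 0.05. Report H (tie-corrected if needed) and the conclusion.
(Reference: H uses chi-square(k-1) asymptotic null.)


Step 1: Combine all N = 13 observations and assign midranks.
sorted (value, group, rank): (8,G1,1), (10,G2,2), (14,G1,3), (15,G1,4.5), (15,G2,4.5), (16,G1,7), (16,G2,7), (16,G3,7), (17,G1,9), (18,G3,10), (21,G2,11), (23,G2,12), (29,G3,13)
Step 2: Sum ranks within each group.
R_1 = 24.5 (n_1 = 5)
R_2 = 36.5 (n_2 = 5)
R_3 = 30 (n_3 = 3)
Step 3: H = 12/(N(N+1)) * sum(R_i^2/n_i) - 3(N+1)
     = 12/(13*14) * (24.5^2/5 + 36.5^2/5 + 30^2/3) - 3*14
     = 0.065934 * 686.5 - 42
     = 3.263736.
Step 4: Ties present; correction factor C = 1 - 30/(13^3 - 13) = 0.986264. Corrected H = 3.263736 / 0.986264 = 3.309192.
Step 5: Under H0, H ~ chi^2(2); p-value = 0.191169.
Step 6: alpha = 0.05. fail to reject H0.

H = 3.3092, df = 2, p = 0.191169, fail to reject H0.


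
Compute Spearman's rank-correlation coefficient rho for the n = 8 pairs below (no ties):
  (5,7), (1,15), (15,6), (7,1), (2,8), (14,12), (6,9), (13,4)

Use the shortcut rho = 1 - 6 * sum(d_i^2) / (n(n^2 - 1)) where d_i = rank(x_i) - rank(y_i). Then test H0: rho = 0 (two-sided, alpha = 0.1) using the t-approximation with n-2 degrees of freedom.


Step 1: Rank x and y separately (midranks; no ties here).
rank(x): 5->3, 1->1, 15->8, 7->5, 2->2, 14->7, 6->4, 13->6
rank(y): 7->4, 15->8, 6->3, 1->1, 8->5, 12->7, 9->6, 4->2
Step 2: d_i = R_x(i) - R_y(i); compute d_i^2.
  (3-4)^2=1, (1-8)^2=49, (8-3)^2=25, (5-1)^2=16, (2-5)^2=9, (7-7)^2=0, (4-6)^2=4, (6-2)^2=16
sum(d^2) = 120.
Step 3: rho = 1 - 6*120 / (8*(8^2 - 1)) = 1 - 720/504 = -0.428571.
Step 4: Under H0, t = rho * sqrt((n-2)/(1-rho^2)) = -1.1619 ~ t(6).
Step 5: Two-sided p-value from the t-distribution with 6 df = 0.289403.
Step 6: alpha = 0.1. fail to reject H0.

rho = -0.4286, p = 0.289403, fail to reject H0 at alpha = 0.1.


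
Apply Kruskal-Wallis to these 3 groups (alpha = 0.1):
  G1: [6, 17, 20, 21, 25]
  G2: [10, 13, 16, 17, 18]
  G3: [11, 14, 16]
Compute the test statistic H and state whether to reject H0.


Step 1: Combine all N = 13 observations and assign midranks.
sorted (value, group, rank): (6,G1,1), (10,G2,2), (11,G3,3), (13,G2,4), (14,G3,5), (16,G2,6.5), (16,G3,6.5), (17,G1,8.5), (17,G2,8.5), (18,G2,10), (20,G1,11), (21,G1,12), (25,G1,13)
Step 2: Sum ranks within each group.
R_1 = 45.5 (n_1 = 5)
R_2 = 31 (n_2 = 5)
R_3 = 14.5 (n_3 = 3)
Step 3: H = 12/(N(N+1)) * sum(R_i^2/n_i) - 3(N+1)
     = 12/(13*14) * (45.5^2/5 + 31^2/5 + 14.5^2/3) - 3*14
     = 0.065934 * 676.333 - 42
     = 2.593407.
Step 4: Ties present; correction factor C = 1 - 12/(13^3 - 13) = 0.994505. Corrected H = 2.593407 / 0.994505 = 2.607735.
Step 5: Under H0, H ~ chi^2(2); p-value = 0.271480.
Step 6: alpha = 0.1. fail to reject H0.

H = 2.6077, df = 2, p = 0.271480, fail to reject H0.


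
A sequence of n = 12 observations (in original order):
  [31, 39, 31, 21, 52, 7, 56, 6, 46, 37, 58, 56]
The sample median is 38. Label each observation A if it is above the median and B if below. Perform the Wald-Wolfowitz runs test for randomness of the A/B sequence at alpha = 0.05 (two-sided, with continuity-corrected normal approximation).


Step 1: Compute median = 38; label A = above, B = below.
Labels in order: BABBABABABAA  (n_A = 6, n_B = 6)
Step 2: Count runs R = 10.
Step 3: Under H0 (random ordering), E[R] = 2*n_A*n_B/(n_A+n_B) + 1 = 2*6*6/12 + 1 = 7.0000.
        Var[R] = 2*n_A*n_B*(2*n_A*n_B - n_A - n_B) / ((n_A+n_B)^2 * (n_A+n_B-1)) = 4320/1584 = 2.7273.
        SD[R] = 1.6514.
Step 4: Continuity-corrected z = (R - 0.5 - E[R]) / SD[R] = (10 - 0.5 - 7.0000) / 1.6514 = 1.5138.
Step 5: Two-sided p-value via normal approximation = 2*(1 - Phi(|z|)) = 0.130070.
Step 6: alpha = 0.05. fail to reject H0.

R = 10, z = 1.5138, p = 0.130070, fail to reject H0.


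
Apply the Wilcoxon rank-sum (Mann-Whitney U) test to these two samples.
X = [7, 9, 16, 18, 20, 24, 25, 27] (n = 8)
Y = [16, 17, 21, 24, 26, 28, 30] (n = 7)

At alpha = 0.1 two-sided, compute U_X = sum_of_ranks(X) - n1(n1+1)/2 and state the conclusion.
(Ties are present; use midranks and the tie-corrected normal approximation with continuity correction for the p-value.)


Step 1: Combine and sort all 15 observations; assign midranks.
sorted (value, group): (7,X), (9,X), (16,X), (16,Y), (17,Y), (18,X), (20,X), (21,Y), (24,X), (24,Y), (25,X), (26,Y), (27,X), (28,Y), (30,Y)
ranks: 7->1, 9->2, 16->3.5, 16->3.5, 17->5, 18->6, 20->7, 21->8, 24->9.5, 24->9.5, 25->11, 26->12, 27->13, 28->14, 30->15
Step 2: Rank sum for X: R1 = 1 + 2 + 3.5 + 6 + 7 + 9.5 + 11 + 13 = 53.
Step 3: U_X = R1 - n1(n1+1)/2 = 53 - 8*9/2 = 53 - 36 = 17.
       U_Y = n1*n2 - U_X = 56 - 17 = 39.
Step 4: Ties are present, so use the tie-corrected normal approximation (with continuity correction) for the p-value.
Step 5: p-value = 0.223485; compare to alpha = 0.1. fail to reject H0.

U_X = 17, p = 0.223485, fail to reject H0 at alpha = 0.1.
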